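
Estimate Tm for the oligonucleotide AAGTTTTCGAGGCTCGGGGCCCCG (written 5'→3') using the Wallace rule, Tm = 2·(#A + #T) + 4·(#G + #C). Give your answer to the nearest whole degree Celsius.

80°C

Base counts: A=3, T=5, G=9, C=7 (length 24).
Tm = 2·(3+5) + 4·(9+7) = 2·8 + 4·16 = 16 + 64 = 80°C.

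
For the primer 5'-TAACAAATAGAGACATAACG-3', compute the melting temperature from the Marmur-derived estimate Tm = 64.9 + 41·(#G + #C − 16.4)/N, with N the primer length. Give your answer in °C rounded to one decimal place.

Base counts: A=11, T=3, G=3, C=3; G+C = 6, N = 20.
Tm = 64.9 + 41·(6 − 16.4)/20 = 64.9 + -426.40/20 = 43.6°C.

43.6°C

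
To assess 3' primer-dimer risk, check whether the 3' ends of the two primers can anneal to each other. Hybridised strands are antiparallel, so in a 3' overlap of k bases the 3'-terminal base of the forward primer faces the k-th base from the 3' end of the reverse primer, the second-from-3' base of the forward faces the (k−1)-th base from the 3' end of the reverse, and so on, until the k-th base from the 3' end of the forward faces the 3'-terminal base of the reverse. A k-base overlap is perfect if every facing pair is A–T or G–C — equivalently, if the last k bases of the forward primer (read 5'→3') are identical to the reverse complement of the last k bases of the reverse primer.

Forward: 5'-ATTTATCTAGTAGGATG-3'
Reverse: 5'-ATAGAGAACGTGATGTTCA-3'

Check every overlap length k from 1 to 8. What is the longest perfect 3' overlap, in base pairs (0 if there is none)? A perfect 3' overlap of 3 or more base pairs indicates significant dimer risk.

Last 8 bases (5'→3') — forward …GTAGGATG, reverse …GATGTTCA.
Reverse complement of the reverse primer's last 8 bases: TGAACATC; its first k bases are the reverse complement of the reverse primer's last k bases, so a perfect k-base overlap needs the forward primer's last k bases to equal them.
Comparing (forward last k vs required): k=1: G vs T ✗; k=2: TG vs TG ✓; k=3: ATG vs TGA ✗; k=4: GATG vs TGAA ✗; k=5: GGATG vs TGAAC ✗; k=6: AGGATG vs TGAACA ✗; k=7: TAGGATG vs TGAACAT ✗; k=8: GTAGGATG vs TGAACATC ✗.
Only k = 2 is perfect, so the longest perfect 3' overlap is 2.

Longest perfect overlap: 2 complementary base pairs; below the dimer-risk threshold (threshold 3).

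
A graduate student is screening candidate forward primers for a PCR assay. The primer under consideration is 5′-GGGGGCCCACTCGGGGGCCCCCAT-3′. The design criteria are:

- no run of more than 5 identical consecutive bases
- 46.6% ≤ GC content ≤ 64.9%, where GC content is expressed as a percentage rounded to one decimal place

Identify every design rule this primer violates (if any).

Base counts: A=2, T=2, G=10, C=10 (length 24).
homopolymer run: longest run = 5 ✓
GC content: GC 20/24 = 83.3%, outside 46.6–64.9% ✗

Fails: GC content.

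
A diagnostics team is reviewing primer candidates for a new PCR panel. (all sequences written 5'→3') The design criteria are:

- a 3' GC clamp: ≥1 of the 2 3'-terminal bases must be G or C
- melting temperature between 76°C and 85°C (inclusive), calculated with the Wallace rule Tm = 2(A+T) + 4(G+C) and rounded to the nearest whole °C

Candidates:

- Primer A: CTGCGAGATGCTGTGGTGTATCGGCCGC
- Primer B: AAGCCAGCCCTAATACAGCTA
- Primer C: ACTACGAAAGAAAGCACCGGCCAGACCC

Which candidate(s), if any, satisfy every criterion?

Primer A (28 nt, A=3 T=7 G=11 C=7): 3' end GC has 2 G/C ✓; Tm = 2·10 + 4·18 = 92°C, outside 76–85°C ✗ — fails.
Primer B (21 nt, A=8 T=3 G=3 C=7): 3' end TA has 0 G/C, need ≥1 ✗; Tm = 2·11 + 4·10 = 62°C, outside 76–85°C ✗ — fails.
Primer C (28 nt, A=11 T=1 G=6 C=10): 3' end CC has 2 G/C ✓; Tm = 2·12 + 4·16 = 88°C, outside 76–85°C ✗ — fails.

None of the candidates satisfy all criteria.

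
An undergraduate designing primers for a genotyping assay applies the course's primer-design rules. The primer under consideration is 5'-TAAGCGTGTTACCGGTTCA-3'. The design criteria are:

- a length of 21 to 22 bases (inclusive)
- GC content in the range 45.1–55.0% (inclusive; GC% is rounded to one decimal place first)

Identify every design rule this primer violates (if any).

Fails: length.

Base counts: A=4, T=6, G=5, C=4 (length 19).
length: length 19, outside 21–22 ✗
GC content: GC 9/19 = 47.4% ✓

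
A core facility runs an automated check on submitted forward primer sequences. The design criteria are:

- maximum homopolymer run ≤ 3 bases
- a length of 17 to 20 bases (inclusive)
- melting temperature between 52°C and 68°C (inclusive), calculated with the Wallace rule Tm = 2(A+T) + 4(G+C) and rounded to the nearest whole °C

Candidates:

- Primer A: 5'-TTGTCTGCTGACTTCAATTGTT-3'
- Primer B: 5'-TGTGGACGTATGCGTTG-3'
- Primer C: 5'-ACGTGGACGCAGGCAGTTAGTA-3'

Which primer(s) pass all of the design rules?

Primer A (22 nt, A=3 T=11 G=4 C=4): longest run = 2 ✓; length 22, outside 17–20 ✗; Tm = 2·14 + 4·8 = 60°C ✓ — fails.
Primer B (17 nt, A=2 T=6 G=7 C=2): longest run = 2 ✓; length 17 ✓; Tm = 2·8 + 4·9 = 52°C ✓ — passes.
Primer C (22 nt, A=6 T=4 G=8 C=4): longest run = 2 ✓; length 22, outside 17–20 ✗; Tm = 2·10 + 4·12 = 68°C ✓ — fails.

Primer B only.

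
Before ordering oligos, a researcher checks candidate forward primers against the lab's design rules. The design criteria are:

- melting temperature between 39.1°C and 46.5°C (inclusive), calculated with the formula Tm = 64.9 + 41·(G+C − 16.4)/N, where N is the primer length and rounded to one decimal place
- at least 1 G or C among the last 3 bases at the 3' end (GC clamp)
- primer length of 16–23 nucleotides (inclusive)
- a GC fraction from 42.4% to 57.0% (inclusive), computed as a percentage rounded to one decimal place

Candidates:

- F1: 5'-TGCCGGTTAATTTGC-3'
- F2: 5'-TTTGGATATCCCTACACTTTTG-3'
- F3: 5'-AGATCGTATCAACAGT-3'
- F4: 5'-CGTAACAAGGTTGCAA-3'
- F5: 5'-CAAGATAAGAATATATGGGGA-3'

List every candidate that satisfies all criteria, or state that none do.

F4 only.

F1 (15 nt, A=2 T=6 G=4 C=3): Tm = 64.9 + 41·(7 − 16.4)/15 = 39.2°C ✓; 3' end TGC has 2 G/C ✓; length 15, outside 16–23 ✗; GC 7/15 = 46.7% ✓ — fails.
F2 (22 nt, A=4 T=10 G=3 C=5): Tm = 64.9 + 41·(8 − 16.4)/22 = 49.2°C, outside 39.1–46.5°C ✗; 3' end TTG has 1 G/C ✓; length 22 ✓; GC 8/22 = 36.4%, outside 42.4–57.0% ✗ — fails.
F3 (16 nt, A=6 T=4 G=3 C=3): Tm = 64.9 + 41·(6 − 16.4)/16 = 38.3°C, outside 39.1–46.5°C ✗; 3' end AGT has 1 G/C ✓; length 16 ✓; GC 6/16 = 37.5%, outside 42.4–57.0% ✗ — fails.
F4 (16 nt, A=6 T=3 G=4 C=3): Tm = 64.9 + 41·(7 − 16.4)/16 = 40.8°C ✓; 3' end CAA has 1 G/C ✓; length 16 ✓; GC 7/16 = 43.8% ✓ — passes.
F5 (21 nt, A=10 T=4 G=6 C=1): Tm = 64.9 + 41·(7 − 16.4)/21 = 46.5°C ✓; 3' end GGA has 2 G/C ✓; length 21 ✓; GC 7/21 = 33.3%, outside 42.4–57.0% ✗ — fails.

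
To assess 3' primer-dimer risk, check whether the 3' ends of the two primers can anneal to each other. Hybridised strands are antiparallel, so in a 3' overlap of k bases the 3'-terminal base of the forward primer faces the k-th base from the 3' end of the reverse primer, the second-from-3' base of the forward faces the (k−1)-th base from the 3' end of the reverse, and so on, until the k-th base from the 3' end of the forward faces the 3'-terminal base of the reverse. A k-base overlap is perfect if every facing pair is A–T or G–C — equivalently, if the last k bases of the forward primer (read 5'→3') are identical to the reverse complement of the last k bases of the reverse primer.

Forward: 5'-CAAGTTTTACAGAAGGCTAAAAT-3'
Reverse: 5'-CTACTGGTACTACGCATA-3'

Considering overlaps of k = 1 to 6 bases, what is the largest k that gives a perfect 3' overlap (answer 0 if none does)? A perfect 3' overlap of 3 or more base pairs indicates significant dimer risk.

Longest perfect overlap: 1 complementary base pair; below the dimer-risk threshold (threshold 3).

Last 6 bases (5'→3') — forward …TAAAAT, reverse …CGCATA.
Reverse complement of the reverse primer's last 6 bases: TATGCG; its first k bases are the reverse complement of the reverse primer's last k bases, so a perfect k-base overlap needs the forward primer's last k bases to equal them.
Comparing (forward last k vs required): k=1: T vs T ✓; k=2: AT vs TA ✗; k=3: AAT vs TAT ✗; k=4: AAAT vs TATG ✗; k=5: AAAAT vs TATGC ✗; k=6: TAAAAT vs TATGCG ✗.
Only k = 1 is perfect, so the longest perfect 3' overlap is 1.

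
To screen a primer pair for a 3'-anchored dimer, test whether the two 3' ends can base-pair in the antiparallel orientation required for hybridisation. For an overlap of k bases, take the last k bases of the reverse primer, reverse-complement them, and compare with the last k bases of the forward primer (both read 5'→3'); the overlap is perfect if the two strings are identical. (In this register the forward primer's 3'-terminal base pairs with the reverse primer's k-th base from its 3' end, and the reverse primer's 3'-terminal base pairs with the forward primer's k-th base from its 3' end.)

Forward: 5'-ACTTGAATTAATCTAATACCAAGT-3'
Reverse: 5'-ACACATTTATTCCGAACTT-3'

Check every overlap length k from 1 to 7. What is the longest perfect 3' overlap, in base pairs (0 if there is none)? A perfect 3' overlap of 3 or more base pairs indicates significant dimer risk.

Longest perfect overlap: 4 complementary base pairs; significant dimer risk (threshold 3).

Last 7 bases (5'→3') — forward …ACCAAGT, reverse …CGAACTT.
Reverse complement of the reverse primer's last 7 bases: AAGTTCG; its first k bases are the reverse complement of the reverse primer's last k bases, so a perfect k-base overlap needs the forward primer's last k bases to equal them.
Comparing (forward last k vs required): k=1: T vs A ✗; k=2: GT vs AA ✗; k=3: AGT vs AAG ✗; k=4: AAGT vs AAGT ✓; k=5: CAAGT vs AAGTT ✗; k=6: CCAAGT vs AAGTTC ✗; k=7: ACCAAGT vs AAGTTCG ✗.
Only k = 4 is perfect, so the longest perfect 3' overlap is 4.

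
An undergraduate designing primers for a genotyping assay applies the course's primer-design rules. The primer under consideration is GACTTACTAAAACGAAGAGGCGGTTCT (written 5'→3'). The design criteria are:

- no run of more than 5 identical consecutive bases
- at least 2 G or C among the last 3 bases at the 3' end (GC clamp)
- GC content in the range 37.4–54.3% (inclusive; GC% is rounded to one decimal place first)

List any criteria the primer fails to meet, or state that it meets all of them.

Fails: GC clamp.

Base counts: A=9, T=6, G=7, C=5 (length 27).
homopolymer run: longest run = 4 ✓
GC clamp: 3' end TCT has 1 G/C, need ≥2 ✗
GC content: GC 12/27 = 44.4% ✓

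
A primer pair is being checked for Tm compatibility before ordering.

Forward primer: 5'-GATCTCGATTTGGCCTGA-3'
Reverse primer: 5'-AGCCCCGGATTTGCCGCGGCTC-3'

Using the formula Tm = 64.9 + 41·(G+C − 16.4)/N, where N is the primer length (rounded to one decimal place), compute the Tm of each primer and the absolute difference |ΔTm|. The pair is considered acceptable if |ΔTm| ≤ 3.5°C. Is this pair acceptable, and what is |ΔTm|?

|ΔTm| = 16.2°C; the pair is not acceptable.

Forward: G+C = 9, N = 18 → Tm = 64.9 + 41·(9 − 16.4)/18 = 48.0°C.
Reverse: G+C = 16, N = 22 → Tm = 64.9 + 41·(16 − 16.4)/22 = 64.2°C.
|ΔTm| = |48.0 − 64.2| = 16.2°C, > 3.5°C.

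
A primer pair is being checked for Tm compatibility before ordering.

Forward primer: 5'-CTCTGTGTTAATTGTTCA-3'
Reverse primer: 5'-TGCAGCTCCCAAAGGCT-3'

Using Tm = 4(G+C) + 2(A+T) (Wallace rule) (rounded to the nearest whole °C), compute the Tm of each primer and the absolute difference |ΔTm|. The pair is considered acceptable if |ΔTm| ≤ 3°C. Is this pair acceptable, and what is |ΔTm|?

|ΔTm| = 6°C; the pair is not acceptable.

Forward: A=3 T=9 G=3 C=3 → Tm = 2·12 + 4·6 = 48°C.
Reverse: A=4 T=3 G=4 C=6 → Tm = 2·7 + 4·10 = 54°C.
|ΔTm| = |48 − 54| = 6°C, > 3°C.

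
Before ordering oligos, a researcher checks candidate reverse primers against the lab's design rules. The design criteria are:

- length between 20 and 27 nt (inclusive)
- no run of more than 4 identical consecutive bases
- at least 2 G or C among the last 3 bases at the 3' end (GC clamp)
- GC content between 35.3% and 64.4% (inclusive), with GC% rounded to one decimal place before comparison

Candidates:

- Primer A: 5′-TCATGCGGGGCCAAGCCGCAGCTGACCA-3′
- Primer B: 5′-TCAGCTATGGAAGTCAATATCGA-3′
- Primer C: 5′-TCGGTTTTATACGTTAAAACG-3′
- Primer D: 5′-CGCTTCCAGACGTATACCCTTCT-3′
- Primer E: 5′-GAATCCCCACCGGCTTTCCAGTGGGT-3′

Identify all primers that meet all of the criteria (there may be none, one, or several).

Primer A (28 nt, A=6 T=3 G=9 C=10): length 28, outside 20–27 ✗; longest run = 4 ✓; 3' end CCA has 2 G/C ✓; GC 19/28 = 67.9%, outside 35.3–64.4% ✗ — fails.
Primer B (23 nt, A=8 T=6 G=5 C=4): length 23 ✓; longest run = 2 ✓; 3' end CGA has 2 G/C ✓; GC 9/23 = 39.1% ✓ — passes.
Primer C (21 nt, A=6 T=8 G=4 C=3): length 21 ✓; longest run = 4 ✓; 3' end ACG has 2 G/C ✓; GC 7/21 = 33.3%, outside 35.3–64.4% ✗ — fails.
Primer D (23 nt, A=4 T=7 G=3 C=9): length 23 ✓; longest run = 3 ✓; 3' end TCT has 1 G/C, need ≥2 ✗; GC 12/23 = 52.2% ✓ — fails.
Primer E (26 nt, A=4 T=6 G=7 C=9): length 26 ✓; longest run = 4 ✓; 3' end GGT has 2 G/C ✓; GC 16/26 = 61.5% ✓ — passes.

Primer B and Primer E.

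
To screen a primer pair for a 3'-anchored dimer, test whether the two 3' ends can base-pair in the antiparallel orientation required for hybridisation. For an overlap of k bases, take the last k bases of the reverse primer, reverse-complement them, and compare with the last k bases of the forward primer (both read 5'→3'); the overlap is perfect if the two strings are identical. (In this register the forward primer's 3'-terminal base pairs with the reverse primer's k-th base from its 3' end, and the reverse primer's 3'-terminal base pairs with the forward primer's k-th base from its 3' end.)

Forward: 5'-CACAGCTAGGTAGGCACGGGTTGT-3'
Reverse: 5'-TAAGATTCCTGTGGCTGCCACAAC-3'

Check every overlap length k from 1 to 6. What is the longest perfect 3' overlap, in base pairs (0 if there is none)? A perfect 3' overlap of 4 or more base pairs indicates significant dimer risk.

Longest perfect overlap: 5 complementary base pairs; significant dimer risk (threshold 4).

Last 6 bases (5'→3') — forward …GGTTGT, reverse …CACAAC.
Reverse complement of the reverse primer's last 6 bases: GTTGTG; its first k bases are the reverse complement of the reverse primer's last k bases, so a perfect k-base overlap needs the forward primer's last k bases to equal them.
Comparing (forward last k vs required): k=1: T vs G ✗; k=2: GT vs GT ✓; k=3: TGT vs GTT ✗; k=4: TTGT vs GTTG ✗; k=5: GTTGT vs GTTGT ✓; k=6: GGTTGT vs GTTGTG ✗.
Perfect overlaps at k = 2, 5; the largest is 5.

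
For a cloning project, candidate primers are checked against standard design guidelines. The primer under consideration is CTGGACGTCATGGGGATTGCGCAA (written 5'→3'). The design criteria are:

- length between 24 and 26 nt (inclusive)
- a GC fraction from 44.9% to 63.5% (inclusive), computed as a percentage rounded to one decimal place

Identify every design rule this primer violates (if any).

Meets all criteria.

Base counts: A=5, T=5, G=9, C=5 (length 24).
length: length 24 ✓
GC content: GC 14/24 = 58.3% ✓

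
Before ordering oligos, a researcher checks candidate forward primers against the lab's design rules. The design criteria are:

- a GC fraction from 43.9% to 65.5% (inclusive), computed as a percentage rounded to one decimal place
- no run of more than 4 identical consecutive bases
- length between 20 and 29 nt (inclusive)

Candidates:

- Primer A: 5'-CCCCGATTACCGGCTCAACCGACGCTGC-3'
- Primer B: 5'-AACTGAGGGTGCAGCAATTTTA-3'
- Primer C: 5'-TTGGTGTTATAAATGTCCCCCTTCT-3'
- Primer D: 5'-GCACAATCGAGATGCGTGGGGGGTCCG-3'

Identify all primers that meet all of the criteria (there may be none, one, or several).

None of the candidates satisfy all criteria.

Primer A (28 nt, A=5 T=4 G=6 C=13): GC 19/28 = 67.9%, outside 43.9–65.5% ✗; longest run = 4 ✓; length 28 ✓ — fails.
Primer B (22 nt, A=7 T=6 G=6 C=3): GC 9/22 = 40.9%, outside 43.9–65.5% ✗; longest run = 4 ✓; length 22 ✓ — fails.
Primer C (25 nt, A=4 T=11 G=4 C=6): GC 10/25 = 40.0%, outside 43.9–65.5% ✗; longest run = 5, exceeds 4 ✗; length 25 ✓ — fails.
Primer D (27 nt, A=5 T=4 G=12 C=6): GC 18/27 = 66.7%, outside 43.9–65.5% ✗; longest run = 6, exceeds 4 ✗; length 27 ✓ — fails.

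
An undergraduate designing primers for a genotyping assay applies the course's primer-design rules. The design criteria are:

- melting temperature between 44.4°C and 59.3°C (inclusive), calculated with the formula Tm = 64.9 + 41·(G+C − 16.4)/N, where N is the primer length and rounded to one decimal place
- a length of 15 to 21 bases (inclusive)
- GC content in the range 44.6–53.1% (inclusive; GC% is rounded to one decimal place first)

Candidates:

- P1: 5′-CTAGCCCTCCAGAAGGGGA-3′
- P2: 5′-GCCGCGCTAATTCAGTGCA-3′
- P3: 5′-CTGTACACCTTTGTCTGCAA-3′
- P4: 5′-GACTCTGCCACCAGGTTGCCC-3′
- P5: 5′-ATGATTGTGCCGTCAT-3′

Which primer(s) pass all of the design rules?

P1 (19 nt, A=5 T=2 G=6 C=6): Tm = 64.9 + 41·(12 − 16.4)/19 = 55.4°C ✓; length 19 ✓; GC 12/19 = 63.2%, outside 44.6–53.1% ✗ — fails.
P2 (19 nt, A=4 T=4 G=5 C=6): Tm = 64.9 + 41·(11 − 16.4)/19 = 53.2°C ✓; length 19 ✓; GC 11/19 = 57.9%, outside 44.6–53.1% ✗ — fails.
P3 (20 nt, A=4 T=7 G=3 C=6): Tm = 64.9 + 41·(9 − 16.4)/20 = 49.7°C ✓; length 20 ✓; GC 9/20 = 45.0% ✓ — passes.
P4 (21 nt, A=3 T=4 G=5 C=9): Tm = 64.9 + 41·(14 − 16.4)/21 = 60.2°C, outside 44.4–59.3°C ✗; length 21 ✓; GC 14/21 = 66.7%, outside 44.6–53.1% ✗ — fails.
P5 (16 nt, A=3 T=6 G=4 C=3): Tm = 64.9 + 41·(7 − 16.4)/16 = 40.8°C, outside 44.4–59.3°C ✗; length 16 ✓; GC 7/16 = 43.8%, outside 44.6–53.1% ✗ — fails.

P3 only.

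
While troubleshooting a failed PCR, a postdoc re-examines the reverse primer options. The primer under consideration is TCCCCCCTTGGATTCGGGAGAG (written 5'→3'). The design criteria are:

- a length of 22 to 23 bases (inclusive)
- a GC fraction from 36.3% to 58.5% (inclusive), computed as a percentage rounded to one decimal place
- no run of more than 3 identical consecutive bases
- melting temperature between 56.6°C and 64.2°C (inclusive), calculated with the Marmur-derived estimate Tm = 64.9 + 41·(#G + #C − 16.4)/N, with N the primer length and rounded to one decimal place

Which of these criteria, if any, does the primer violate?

Base counts: A=3, T=5, G=7, C=7 (length 22).
length: length 22 ✓
GC content: GC 14/22 = 63.6%, outside 36.3–58.5% ✗
homopolymer run: longest run = 6, exceeds 3 ✗
Tm: Tm = 64.9 + 41·(14 − 16.4)/22 = 60.4°C ✓

Fails: GC content, homopolymer run.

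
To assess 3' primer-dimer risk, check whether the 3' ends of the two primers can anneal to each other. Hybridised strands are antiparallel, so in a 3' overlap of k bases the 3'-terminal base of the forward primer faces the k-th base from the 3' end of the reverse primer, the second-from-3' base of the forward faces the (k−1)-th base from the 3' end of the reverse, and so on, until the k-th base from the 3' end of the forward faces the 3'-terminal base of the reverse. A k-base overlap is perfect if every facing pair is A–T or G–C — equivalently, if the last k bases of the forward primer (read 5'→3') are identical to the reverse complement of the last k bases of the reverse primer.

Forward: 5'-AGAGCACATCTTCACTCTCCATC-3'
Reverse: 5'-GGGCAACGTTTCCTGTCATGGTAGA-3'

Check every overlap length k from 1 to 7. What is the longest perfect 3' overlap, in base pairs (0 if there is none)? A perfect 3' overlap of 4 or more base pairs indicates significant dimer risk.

Last 7 bases (5'→3') — forward …CTCCATC, reverse …TGGTAGA.
Reverse complement of the reverse primer's last 7 bases: TCTACCA; its first k bases are the reverse complement of the reverse primer's last k bases, so a perfect k-base overlap needs the forward primer's last k bases to equal them.
Comparing (forward last k vs required): k=1: C vs T ✗; k=2: TC vs TC ✓; k=3: ATC vs TCT ✗; k=4: CATC vs TCTA ✗; k=5: CCATC vs TCTAC ✗; k=6: TCCATC vs TCTACC ✗; k=7: CTCCATC vs TCTACCA ✗.
Only k = 2 is perfect, so the longest perfect 3' overlap is 2.

Longest perfect overlap: 2 complementary base pairs; below the dimer-risk threshold (threshold 4).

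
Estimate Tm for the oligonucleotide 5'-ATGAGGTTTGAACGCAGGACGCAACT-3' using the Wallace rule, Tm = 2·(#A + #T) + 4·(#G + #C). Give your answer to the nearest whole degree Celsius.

Base counts: A=8, T=5, G=8, C=5 (length 26).
Tm = 2·(8+5) + 4·(8+5) = 2·13 + 4·13 = 26 + 52 = 78°C.

78°C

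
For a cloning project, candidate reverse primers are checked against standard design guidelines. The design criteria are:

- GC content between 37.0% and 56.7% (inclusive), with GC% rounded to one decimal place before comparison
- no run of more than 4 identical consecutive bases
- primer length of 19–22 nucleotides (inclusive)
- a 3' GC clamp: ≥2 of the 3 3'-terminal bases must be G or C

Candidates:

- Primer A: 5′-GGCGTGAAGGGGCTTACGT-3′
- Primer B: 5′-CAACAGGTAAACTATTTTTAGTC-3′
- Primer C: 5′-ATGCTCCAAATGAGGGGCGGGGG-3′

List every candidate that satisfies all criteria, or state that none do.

None of the candidates satisfy all criteria.

Primer A (19 nt, A=3 T=4 G=9 C=3): GC 12/19 = 63.2%, outside 37.0–56.7% ✗; longest run = 4 ✓; length 19 ✓; 3' end CGT has 2 G/C ✓ — fails.
Primer B (23 nt, A=8 T=8 G=3 C=4): GC 7/23 = 30.4%, outside 37.0–56.7% ✗; longest run = 5, exceeds 4 ✗; length 23, outside 19–22 ✗; 3' end GTC has 2 G/C ✓ — fails.
Primer C (23 nt, A=5 T=3 G=11 C=4): GC 15/23 = 65.2%, outside 37.0–56.7% ✗; longest run = 5, exceeds 4 ✗; length 23, outside 19–22 ✗; 3' end GGG has 3 G/C ✓ — fails.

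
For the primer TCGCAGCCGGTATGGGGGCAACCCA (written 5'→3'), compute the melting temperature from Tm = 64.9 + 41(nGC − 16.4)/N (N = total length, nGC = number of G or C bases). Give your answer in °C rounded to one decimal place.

65.9°C

Base counts: A=5, T=3, G=9, C=8; G+C = 17, N = 25.
Tm = 64.9 + 41·(17 − 16.4)/25 = 64.9 + 24.60/25 = 65.9°C.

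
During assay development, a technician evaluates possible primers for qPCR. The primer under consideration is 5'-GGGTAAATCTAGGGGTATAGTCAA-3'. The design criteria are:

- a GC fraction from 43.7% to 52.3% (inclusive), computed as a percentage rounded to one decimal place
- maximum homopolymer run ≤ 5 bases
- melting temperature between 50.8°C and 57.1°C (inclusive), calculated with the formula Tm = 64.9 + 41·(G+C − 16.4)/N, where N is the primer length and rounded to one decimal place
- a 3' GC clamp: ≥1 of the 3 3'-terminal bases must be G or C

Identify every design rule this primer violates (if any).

Base counts: A=8, T=6, G=8, C=2 (length 24).
GC content: GC 10/24 = 41.7%, outside 43.7–52.3% ✗
homopolymer run: longest run = 4 ✓
Tm: Tm = 64.9 + 41·(10 − 16.4)/24 = 54.0°C ✓
GC clamp: 3' end CAA has 1 G/C ✓

Fails: GC content.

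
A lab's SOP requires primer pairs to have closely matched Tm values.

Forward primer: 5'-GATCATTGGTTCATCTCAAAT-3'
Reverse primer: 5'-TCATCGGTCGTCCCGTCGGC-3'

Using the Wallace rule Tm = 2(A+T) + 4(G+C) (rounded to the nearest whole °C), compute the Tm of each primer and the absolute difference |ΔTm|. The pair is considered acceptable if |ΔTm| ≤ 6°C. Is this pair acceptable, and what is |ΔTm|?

Forward: A=6 T=8 G=3 C=4 → Tm = 2·14 + 4·7 = 56°C.
Reverse: A=1 T=5 G=6 C=8 → Tm = 2·6 + 4·14 = 68°C.
|ΔTm| = |56 − 68| = 12°C, > 6°C.

|ΔTm| = 12°C; the pair is not acceptable.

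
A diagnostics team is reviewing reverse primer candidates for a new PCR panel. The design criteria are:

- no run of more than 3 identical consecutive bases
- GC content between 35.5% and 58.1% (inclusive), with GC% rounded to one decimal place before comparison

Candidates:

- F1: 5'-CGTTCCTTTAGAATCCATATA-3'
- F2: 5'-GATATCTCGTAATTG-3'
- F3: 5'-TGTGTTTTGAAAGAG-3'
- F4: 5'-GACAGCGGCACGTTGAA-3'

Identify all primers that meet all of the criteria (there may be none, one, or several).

None of the candidates satisfy all criteria.

F1 (21 nt, A=6 T=8 G=2 C=5): longest run = 3 ✓; GC 7/21 = 33.3%, outside 35.5–58.1% ✗ — fails.
F2 (15 nt, A=4 T=6 G=3 C=2): longest run = 2 ✓; GC 5/15 = 33.3%, outside 35.5–58.1% ✗ — fails.
F3 (15 nt, A=4 T=6 G=5 C=0): longest run = 4, exceeds 3 ✗; GC 5/15 = 33.3%, outside 35.5–58.1% ✗ — fails.
F4 (17 nt, A=5 T=2 G=6 C=4): longest run = 2 ✓; GC 10/17 = 58.8%, outside 35.5–58.1% ✗ — fails.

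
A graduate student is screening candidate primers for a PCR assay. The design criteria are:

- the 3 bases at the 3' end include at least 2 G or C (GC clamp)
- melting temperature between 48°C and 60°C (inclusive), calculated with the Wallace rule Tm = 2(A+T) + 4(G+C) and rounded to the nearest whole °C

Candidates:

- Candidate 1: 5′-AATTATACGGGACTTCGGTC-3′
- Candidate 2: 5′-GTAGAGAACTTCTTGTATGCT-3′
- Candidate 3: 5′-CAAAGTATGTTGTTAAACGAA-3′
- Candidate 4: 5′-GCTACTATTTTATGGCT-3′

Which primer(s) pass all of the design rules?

Candidate 1 and Candidate 2.

Candidate 1 (20 nt, A=5 T=6 G=5 C=4): 3' end GTC has 2 G/C ✓; Tm = 2·11 + 4·9 = 58°C ✓ — passes.
Candidate 2 (21 nt, A=5 T=8 G=5 C=3): 3' end GCT has 2 G/C ✓; Tm = 2·13 + 4·8 = 58°C ✓ — passes.
Candidate 3 (21 nt, A=9 T=6 G=4 C=2): 3' end GAA has 1 G/C, need ≥2 ✗; Tm = 2·15 + 4·6 = 54°C ✓ — fails.
Candidate 4 (17 nt, A=3 T=8 G=3 C=3): 3' end GCT has 2 G/C ✓; Tm = 2·11 + 4·6 = 46°C, outside 48–60°C ✗ — fails.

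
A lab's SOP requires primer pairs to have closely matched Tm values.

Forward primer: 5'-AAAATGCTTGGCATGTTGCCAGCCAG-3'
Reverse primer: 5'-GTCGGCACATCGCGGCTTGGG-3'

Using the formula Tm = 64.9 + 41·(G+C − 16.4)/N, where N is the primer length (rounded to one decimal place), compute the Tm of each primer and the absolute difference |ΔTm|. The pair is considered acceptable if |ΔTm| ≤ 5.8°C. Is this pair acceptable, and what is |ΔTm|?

Forward: G+C = 13, N = 26 → Tm = 64.9 + 41·(13 − 16.4)/26 = 59.5°C.
Reverse: G+C = 15, N = 21 → Tm = 64.9 + 41·(15 − 16.4)/21 = 62.2°C.
|ΔTm| = |59.5 − 62.2| = 2.7°C, ≤ 5.8°C.

|ΔTm| = 2.7°C; the pair is acceptable.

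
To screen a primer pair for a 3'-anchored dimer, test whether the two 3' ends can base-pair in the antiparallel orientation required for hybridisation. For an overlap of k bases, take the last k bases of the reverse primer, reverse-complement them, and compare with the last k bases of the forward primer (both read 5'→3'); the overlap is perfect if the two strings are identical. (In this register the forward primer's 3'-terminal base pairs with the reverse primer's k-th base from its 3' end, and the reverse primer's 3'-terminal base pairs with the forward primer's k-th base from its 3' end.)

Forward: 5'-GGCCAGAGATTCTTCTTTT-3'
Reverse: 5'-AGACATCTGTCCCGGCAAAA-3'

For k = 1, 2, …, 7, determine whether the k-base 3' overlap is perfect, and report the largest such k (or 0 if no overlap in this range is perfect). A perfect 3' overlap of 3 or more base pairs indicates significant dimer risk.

Last 7 bases (5'→3') — forward …TTCTTTT, reverse …GGCAAAA.
Reverse complement of the reverse primer's last 7 bases: TTTTGCC; its first k bases are the reverse complement of the reverse primer's last k bases, so a perfect k-base overlap needs the forward primer's last k bases to equal them.
Comparing (forward last k vs required): k=1: T vs T ✓; k=2: TT vs TT ✓; k=3: TTT vs TTT ✓; k=4: TTTT vs TTTT ✓; k=5: CTTTT vs TTTTG ✗; k=6: TCTTTT vs TTTTGC ✗; k=7: TTCTTTT vs TTTTGCC ✗.
Perfect overlaps at k = 1, 2, 3, 4; the largest is 4.

Longest perfect overlap: 4 complementary base pairs; significant dimer risk (threshold 3).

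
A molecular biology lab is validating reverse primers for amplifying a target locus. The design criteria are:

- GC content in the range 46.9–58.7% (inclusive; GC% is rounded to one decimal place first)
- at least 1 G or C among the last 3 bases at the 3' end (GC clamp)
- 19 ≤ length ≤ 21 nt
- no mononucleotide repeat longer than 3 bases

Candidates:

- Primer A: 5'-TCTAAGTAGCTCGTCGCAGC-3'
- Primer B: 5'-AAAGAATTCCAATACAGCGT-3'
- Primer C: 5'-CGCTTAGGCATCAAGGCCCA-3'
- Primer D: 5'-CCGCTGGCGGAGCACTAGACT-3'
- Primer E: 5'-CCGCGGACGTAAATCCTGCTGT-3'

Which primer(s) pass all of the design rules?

Primer A only.

Primer A (20 nt, A=4 T=5 G=5 C=6): GC 11/20 = 55.0% ✓; 3' end AGC has 2 G/C ✓; length 20 ✓; longest run = 2 ✓ — passes.
Primer B (20 nt, A=9 T=4 G=3 C=4): GC 7/20 = 35.0%, outside 46.9–58.7% ✗; 3' end CGT has 2 G/C ✓; length 20 ✓; longest run = 3 ✓ — fails.
Primer C (20 nt, A=5 T=3 G=5 C=7): GC 12/20 = 60.0%, outside 46.9–58.7% ✗; 3' end CCA has 2 G/C ✓; length 20 ✓; longest run = 3 ✓ — fails.
Primer D (21 nt, A=4 T=3 G=7 C=7): GC 14/21 = 66.7%, outside 46.9–58.7% ✗; 3' end ACT has 1 G/C ✓; length 21 ✓; longest run = 2 ✓ — fails.
Primer E (22 nt, A=4 T=5 G=6 C=7): GC 13/22 = 59.1%, outside 46.9–58.7% ✗; 3' end TGT has 1 G/C ✓; length 22, outside 19–21 ✗; longest run = 3 ✓ — fails.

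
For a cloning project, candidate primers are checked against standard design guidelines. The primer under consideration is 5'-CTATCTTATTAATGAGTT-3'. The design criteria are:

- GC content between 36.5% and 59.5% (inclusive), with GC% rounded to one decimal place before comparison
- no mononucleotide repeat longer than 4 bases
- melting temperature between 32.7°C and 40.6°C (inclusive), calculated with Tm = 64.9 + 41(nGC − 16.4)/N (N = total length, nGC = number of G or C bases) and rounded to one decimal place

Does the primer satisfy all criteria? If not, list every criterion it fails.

Base counts: A=5, T=9, G=2, C=2 (length 18).
GC content: GC 4/18 = 22.2%, outside 36.5–59.5% ✗
homopolymer run: longest run = 2 ✓
Tm: Tm = 64.9 + 41·(4 − 16.4)/18 = 36.7°C ✓

Fails: GC content.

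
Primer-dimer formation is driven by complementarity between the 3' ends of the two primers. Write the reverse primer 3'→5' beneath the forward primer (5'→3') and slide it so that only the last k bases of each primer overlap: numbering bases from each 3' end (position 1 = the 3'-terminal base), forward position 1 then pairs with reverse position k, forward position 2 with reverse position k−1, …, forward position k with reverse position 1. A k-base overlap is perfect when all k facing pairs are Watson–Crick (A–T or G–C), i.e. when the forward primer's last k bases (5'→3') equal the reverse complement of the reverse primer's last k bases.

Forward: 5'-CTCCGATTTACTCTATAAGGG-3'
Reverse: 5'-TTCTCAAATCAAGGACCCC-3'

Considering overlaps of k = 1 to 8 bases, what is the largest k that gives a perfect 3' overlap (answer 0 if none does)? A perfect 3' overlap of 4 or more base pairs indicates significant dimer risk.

Longest perfect overlap: 3 complementary base pairs; below the dimer-risk threshold (threshold 4).

Last 8 bases (5'→3') — forward …TATAAGGG, reverse …AGGACCCC.
Reverse complement of the reverse primer's last 8 bases: GGGGTCCT; its first k bases are the reverse complement of the reverse primer's last k bases, so a perfect k-base overlap needs the forward primer's last k bases to equal them.
Comparing (forward last k vs required): k=1: G vs G ✓; k=2: GG vs GG ✓; k=3: GGG vs GGG ✓; k=4: AGGG vs GGGG ✗; k=5: AAGGG vs GGGGT ✗; k=6: TAAGGG vs GGGGTC ✗; k=7: ATAAGGG vs GGGGTCC ✗; k=8: TATAAGGG vs GGGGTCCT ✗.
Perfect overlaps at k = 1, 2, 3; the largest is 3.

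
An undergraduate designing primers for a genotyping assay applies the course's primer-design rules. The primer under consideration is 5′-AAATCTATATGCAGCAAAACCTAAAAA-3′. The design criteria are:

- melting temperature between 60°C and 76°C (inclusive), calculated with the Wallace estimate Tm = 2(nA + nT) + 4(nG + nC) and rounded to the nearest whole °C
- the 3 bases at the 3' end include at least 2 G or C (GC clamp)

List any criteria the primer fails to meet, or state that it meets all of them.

Fails: GC clamp.

Base counts: A=15, T=5, G=2, C=5 (length 27).
Tm: Tm = 2·20 + 4·7 = 68°C ✓
GC clamp: 3' end AAA has 0 G/C, need ≥2 ✗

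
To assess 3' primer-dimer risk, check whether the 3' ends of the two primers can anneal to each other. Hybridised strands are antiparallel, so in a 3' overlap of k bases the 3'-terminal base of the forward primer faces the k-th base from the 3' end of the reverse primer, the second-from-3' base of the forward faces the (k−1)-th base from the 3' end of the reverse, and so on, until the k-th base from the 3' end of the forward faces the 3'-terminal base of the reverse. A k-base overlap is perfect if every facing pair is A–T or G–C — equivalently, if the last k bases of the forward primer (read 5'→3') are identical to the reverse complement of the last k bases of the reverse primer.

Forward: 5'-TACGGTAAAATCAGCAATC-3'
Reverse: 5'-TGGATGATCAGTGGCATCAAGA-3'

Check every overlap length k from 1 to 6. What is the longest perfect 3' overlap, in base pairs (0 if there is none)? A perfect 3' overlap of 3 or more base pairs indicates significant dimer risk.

Longest perfect overlap: 2 complementary base pairs; below the dimer-risk threshold (threshold 3).

Last 6 bases (5'→3') — forward …GCAATC, reverse …TCAAGA.
Reverse complement of the reverse primer's last 6 bases: TCTTGA; its first k bases are the reverse complement of the reverse primer's last k bases, so a perfect k-base overlap needs the forward primer's last k bases to equal them.
Comparing (forward last k vs required): k=1: C vs T ✗; k=2: TC vs TC ✓; k=3: ATC vs TCT ✗; k=4: AATC vs TCTT ✗; k=5: CAATC vs TCTTG ✗; k=6: GCAATC vs TCTTGA ✗.
Only k = 2 is perfect, so the longest perfect 3' overlap is 2.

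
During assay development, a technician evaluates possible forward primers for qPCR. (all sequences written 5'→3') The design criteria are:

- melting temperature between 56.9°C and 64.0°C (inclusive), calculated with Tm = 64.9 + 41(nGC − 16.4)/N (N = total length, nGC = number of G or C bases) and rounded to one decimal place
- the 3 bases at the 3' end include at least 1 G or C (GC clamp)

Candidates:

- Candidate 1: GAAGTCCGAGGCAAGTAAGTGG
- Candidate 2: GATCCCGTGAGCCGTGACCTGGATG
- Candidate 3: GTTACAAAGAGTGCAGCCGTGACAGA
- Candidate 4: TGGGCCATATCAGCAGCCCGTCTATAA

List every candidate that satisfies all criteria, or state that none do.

Candidate 1 (22 nt, A=7 T=3 G=9 C=3): Tm = 64.9 + 41·(12 − 16.4)/22 = 56.7°C, outside 56.9–64.0°C ✗; 3' end TGG has 2 G/C ✓ — fails.
Candidate 2 (25 nt, A=4 T=5 G=9 C=7): Tm = 64.9 + 41·(16 − 16.4)/25 = 64.2°C, outside 56.9–64.0°C ✗; 3' end ATG has 1 G/C ✓ — fails.
Candidate 3 (26 nt, A=9 T=4 G=8 C=5): Tm = 64.9 + 41·(13 − 16.4)/26 = 59.5°C ✓; 3' end AGA has 1 G/C ✓ — passes.
Candidate 4 (27 nt, A=7 T=6 G=6 C=8): Tm = 64.9 + 41·(14 − 16.4)/27 = 61.3°C ✓; 3' end TAA has 0 G/C, need ≥1 ✗ — fails.

Candidate 3 only.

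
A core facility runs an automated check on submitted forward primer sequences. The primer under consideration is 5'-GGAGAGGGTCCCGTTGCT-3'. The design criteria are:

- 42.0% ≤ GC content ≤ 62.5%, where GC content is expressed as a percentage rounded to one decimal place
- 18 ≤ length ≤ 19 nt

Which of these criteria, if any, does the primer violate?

Base counts: A=2, T=4, G=8, C=4 (length 18).
GC content: GC 12/18 = 66.7%, outside 42.0–62.5% ✗
length: length 18 ✓

Fails: GC content.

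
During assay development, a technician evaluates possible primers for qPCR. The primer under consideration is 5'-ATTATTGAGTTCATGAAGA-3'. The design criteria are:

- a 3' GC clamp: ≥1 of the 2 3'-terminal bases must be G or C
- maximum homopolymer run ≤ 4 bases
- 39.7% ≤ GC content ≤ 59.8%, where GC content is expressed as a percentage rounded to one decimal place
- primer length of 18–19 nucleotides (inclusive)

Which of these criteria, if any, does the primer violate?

Base counts: A=7, T=7, G=4, C=1 (length 19).
GC clamp: 3' end GA has 1 G/C ✓
homopolymer run: longest run = 2 ✓
GC content: GC 5/19 = 26.3%, outside 39.7–59.8% ✗
length: length 19 ✓

Fails: GC content.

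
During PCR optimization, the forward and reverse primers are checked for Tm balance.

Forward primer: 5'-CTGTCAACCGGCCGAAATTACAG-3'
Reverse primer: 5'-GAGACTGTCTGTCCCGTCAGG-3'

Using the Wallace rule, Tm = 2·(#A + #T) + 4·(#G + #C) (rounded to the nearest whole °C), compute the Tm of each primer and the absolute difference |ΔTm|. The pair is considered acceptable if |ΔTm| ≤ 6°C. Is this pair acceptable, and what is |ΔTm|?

|ΔTm| = 2°C; the pair is acceptable.

Forward: A=7 T=4 G=5 C=7 → Tm = 2·11 + 4·12 = 70°C.
Reverse: A=3 T=5 G=7 C=6 → Tm = 2·8 + 4·13 = 68°C.
|ΔTm| = |70 − 68| = 2°C, ≤ 6°C.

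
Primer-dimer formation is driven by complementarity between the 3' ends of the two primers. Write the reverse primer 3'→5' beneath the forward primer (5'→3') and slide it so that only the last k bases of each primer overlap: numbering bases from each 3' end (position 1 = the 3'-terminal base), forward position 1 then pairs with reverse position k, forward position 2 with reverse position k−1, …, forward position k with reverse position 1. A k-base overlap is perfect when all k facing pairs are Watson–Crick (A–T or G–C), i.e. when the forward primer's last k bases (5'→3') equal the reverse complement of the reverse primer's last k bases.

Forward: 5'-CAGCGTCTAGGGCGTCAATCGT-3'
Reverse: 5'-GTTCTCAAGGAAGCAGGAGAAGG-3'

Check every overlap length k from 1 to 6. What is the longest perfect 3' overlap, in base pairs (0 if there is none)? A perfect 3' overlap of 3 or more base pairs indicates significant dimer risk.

Last 6 bases (5'→3') — forward …AATCGT, reverse …AGAAGG.
Reverse complement of the reverse primer's last 6 bases: CCTTCT; its first k bases are the reverse complement of the reverse primer's last k bases, so a perfect k-base overlap needs the forward primer's last k bases to equal them.
Comparing (forward last k vs required): k=1: T vs C ✗; k=2: GT vs CC ✗; k=3: CGT vs CCT ✗; k=4: TCGT vs CCTT ✗; k=5: ATCGT vs CCTTC ✗; k=6: AATCGT vs CCTTCT ✗.
No overlap length from 1 to 6 is perfect, so the longest perfect 3' overlap is 0.

Longest perfect overlap: 0 complementary base pairs; below the dimer-risk threshold (threshold 3).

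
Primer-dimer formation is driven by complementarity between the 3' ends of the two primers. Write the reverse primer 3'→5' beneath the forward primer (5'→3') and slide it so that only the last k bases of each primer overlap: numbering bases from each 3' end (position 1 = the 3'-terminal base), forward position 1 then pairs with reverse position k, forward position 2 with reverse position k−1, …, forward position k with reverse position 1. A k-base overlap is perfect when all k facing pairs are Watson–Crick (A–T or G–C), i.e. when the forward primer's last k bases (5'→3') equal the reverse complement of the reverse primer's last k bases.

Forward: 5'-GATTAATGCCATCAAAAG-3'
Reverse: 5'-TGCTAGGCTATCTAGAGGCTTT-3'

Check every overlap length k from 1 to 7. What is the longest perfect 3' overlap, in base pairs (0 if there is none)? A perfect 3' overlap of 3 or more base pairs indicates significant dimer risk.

Longest perfect overlap: 4 complementary base pairs; significant dimer risk (threshold 3).

Last 7 bases (5'→3') — forward …TCAAAAG, reverse …AGGCTTT.
Reverse complement of the reverse primer's last 7 bases: AAAGCCT; its first k bases are the reverse complement of the reverse primer's last k bases, so a perfect k-base overlap needs the forward primer's last k bases to equal them.
Comparing (forward last k vs required): k=1: G vs A ✗; k=2: AG vs AA ✗; k=3: AAG vs AAA ✗; k=4: AAAG vs AAAG ✓; k=5: AAAAG vs AAAGC ✗; k=6: CAAAAG vs AAAGCC ✗; k=7: TCAAAAG vs AAAGCCT ✗.
Only k = 4 is perfect, so the longest perfect 3' overlap is 4.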